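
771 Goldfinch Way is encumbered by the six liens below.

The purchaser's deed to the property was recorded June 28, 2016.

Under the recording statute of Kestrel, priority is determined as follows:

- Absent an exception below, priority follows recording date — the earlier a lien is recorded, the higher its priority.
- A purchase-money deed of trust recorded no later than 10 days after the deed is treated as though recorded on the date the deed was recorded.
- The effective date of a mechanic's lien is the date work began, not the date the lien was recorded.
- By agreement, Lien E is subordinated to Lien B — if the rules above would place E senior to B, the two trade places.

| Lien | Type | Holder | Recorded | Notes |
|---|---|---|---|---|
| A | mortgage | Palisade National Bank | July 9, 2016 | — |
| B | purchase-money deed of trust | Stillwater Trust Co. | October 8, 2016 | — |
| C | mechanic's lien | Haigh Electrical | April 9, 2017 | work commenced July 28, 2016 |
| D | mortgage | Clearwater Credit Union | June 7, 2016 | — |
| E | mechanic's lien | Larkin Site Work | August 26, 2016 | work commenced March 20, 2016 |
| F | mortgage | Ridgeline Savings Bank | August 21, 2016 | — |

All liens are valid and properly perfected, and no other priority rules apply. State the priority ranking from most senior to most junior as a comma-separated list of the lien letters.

Adjusting effective dates: B was recorded 102 days after the deed — beyond 10 days — so no relation-back applies; C's effective date is July 28, 2016, when work began; E's effective date is March 20, 2016, when work began.
By effective date: E (March 20, 2016), D (June 7, 2016), A (July 9, 2016), C (July 28, 2016), F (August 21, 2016), B (October 8, 2016).
The subordination applies — E was senior to B — so E and B swap.

B, D, A, C, F, E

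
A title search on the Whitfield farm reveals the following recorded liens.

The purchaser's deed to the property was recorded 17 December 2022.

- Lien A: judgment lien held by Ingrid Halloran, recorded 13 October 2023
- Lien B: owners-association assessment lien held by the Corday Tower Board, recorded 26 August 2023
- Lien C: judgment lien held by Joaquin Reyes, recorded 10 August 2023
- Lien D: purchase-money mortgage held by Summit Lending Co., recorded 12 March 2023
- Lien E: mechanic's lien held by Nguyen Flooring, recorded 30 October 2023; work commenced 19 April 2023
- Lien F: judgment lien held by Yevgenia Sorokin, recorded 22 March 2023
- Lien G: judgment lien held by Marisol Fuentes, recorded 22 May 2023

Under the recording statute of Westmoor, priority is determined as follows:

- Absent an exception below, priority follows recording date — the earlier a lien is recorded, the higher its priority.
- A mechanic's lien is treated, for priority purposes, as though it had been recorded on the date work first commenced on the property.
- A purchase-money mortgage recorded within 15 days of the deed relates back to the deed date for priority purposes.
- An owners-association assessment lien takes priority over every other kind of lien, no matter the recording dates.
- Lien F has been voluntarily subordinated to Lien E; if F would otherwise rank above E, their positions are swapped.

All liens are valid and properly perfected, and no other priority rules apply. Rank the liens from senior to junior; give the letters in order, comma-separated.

Effective dates: D missed the 15-day window (85 days after the deed), so its recording date stands; E is treated as recorded 19 April 2023, the work-commencement date.
B, as an owners-association assessment lien, has superpriority and ranks first.
The other liens, earliest effective date first: D (12 March 2023), F (22 March 2023), E (19 April 2023), G (22 May 2023), C (10 August 2023), A (13 October 2023).
F would otherwise be senior to E, so under the subordination agreement F and E exchange positions.

B, D, E, F, G, C, A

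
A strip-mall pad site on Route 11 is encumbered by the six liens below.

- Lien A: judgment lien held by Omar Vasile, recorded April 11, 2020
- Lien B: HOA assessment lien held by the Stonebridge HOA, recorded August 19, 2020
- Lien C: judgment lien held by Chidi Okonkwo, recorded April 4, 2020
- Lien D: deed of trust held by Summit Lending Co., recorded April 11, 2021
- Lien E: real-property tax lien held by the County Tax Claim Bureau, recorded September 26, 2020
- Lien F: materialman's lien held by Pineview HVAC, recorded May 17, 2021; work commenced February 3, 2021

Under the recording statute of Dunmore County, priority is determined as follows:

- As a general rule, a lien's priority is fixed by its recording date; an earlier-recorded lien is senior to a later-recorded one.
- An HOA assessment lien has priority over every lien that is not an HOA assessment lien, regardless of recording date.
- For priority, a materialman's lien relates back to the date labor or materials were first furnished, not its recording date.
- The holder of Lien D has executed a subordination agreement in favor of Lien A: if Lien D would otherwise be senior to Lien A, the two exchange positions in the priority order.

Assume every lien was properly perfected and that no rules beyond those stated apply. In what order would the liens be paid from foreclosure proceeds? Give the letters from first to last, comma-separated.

Effective dates: F is treated as recorded February 3, 2021, the work-commencement date.
As an HOA assessment lien, B is senior to every other lien.
The other liens, earliest effective date first: C (April 4, 2020), A (April 11, 2020), E (September 26, 2020), F (February 3, 2021), D (April 11, 2021).
D is already junior to A, so the subordination agreement changes nothing.

B, C, A, E, F, D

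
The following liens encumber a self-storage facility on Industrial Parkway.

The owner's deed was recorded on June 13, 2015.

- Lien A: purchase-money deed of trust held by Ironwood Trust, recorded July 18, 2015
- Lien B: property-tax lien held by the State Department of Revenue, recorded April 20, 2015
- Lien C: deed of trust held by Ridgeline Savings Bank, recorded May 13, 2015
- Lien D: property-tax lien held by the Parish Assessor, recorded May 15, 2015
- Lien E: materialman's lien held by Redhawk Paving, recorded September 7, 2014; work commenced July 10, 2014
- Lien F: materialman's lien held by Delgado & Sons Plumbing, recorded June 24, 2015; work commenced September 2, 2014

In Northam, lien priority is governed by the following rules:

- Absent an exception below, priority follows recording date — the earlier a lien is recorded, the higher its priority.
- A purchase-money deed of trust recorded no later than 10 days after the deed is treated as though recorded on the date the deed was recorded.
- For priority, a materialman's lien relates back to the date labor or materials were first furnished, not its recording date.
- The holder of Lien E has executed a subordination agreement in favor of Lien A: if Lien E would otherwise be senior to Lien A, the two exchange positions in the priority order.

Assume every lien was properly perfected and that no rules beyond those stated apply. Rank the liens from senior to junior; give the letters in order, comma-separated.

A, F, B, C, D, E

Effective dates after the stated exceptions: A was recorded 35 days after the deed, outside the 10-day window, so it keeps its recording date; E's effective date is July 10, 2014, when work began; F's effective date is September 2, 2014, when work began.
Sorted by effective date: E (July 10, 2014), F (September 2, 2014), B (April 20, 2015), C (May 13, 2015), D (May 15, 2015), A (July 18, 2015).
E is senior to A before the subordination, so the two trade places.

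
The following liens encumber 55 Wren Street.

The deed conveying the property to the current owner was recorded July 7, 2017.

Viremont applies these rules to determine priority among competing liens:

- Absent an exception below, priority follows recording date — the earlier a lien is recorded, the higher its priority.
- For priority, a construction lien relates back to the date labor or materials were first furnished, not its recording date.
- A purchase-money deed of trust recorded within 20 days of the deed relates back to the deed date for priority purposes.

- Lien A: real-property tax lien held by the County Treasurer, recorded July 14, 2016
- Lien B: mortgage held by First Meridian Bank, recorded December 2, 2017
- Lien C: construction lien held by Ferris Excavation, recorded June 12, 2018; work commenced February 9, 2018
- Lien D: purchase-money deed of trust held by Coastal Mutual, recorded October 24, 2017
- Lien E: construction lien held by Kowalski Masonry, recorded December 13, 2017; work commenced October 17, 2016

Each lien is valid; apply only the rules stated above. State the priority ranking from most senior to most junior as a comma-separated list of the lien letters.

Effective dates: C is treated as recorded February 9, 2018, the work-commencement date; D was recorded 109 days after the deed — beyond 20 days — so no relation-back applies; E relates back to October 17, 2016 (work commenced).
Sorted by effective date: A (July 14, 2016), E (October 17, 2016), D (October 24, 2017), B (December 2, 2017), C (February 9, 2018).

A, E, D, B, C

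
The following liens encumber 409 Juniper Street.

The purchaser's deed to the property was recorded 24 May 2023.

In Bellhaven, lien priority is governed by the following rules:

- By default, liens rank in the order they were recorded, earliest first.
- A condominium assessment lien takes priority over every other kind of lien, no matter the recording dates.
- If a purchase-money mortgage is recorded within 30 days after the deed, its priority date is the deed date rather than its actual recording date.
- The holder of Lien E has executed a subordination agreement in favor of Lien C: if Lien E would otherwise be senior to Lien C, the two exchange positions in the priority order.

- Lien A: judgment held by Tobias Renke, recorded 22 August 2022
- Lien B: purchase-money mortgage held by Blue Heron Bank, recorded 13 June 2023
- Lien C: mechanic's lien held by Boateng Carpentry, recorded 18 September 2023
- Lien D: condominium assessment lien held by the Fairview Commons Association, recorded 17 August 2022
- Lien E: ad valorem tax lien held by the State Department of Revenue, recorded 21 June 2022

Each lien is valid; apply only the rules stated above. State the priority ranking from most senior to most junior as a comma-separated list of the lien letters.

D, C, A, B, E

First, effective dates: B relates back to the deed date 24 May 2023.
D is a condominium assessment lien and takes priority over every other lien.
Remaining liens by effective date: E (21 June 2022), A (22 August 2022), B (24 May 2023), C (18 September 2023).
E is senior to C before the subordination, so the two trade places.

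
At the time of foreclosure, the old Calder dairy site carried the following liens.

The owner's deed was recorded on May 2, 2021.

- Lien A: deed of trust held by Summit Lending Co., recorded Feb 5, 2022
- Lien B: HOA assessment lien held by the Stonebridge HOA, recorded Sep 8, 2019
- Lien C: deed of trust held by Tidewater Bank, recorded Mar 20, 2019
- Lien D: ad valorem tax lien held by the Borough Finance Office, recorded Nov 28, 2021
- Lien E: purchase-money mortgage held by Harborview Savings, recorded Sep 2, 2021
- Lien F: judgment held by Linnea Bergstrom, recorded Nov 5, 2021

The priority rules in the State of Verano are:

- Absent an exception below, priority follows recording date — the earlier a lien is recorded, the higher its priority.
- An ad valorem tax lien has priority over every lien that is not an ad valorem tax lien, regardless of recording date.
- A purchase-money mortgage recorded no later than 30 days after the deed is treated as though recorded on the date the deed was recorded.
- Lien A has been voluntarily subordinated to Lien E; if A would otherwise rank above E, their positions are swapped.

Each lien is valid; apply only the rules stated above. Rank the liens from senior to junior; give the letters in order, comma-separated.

Effective dates after the stated exceptions: E missed the 30-day window (123 days after the deed), so its recording date stands.
As an ad valorem tax lien, D is senior to every other lien.
The other liens, earliest effective date first: C (Mar 20, 2019), B (Sep 8, 2019), E (Sep 2, 2021), F (Nov 5, 2021), A (Feb 5, 2022).
A already ranks below E; the subordination has no effect.

D, C, B, E, F, A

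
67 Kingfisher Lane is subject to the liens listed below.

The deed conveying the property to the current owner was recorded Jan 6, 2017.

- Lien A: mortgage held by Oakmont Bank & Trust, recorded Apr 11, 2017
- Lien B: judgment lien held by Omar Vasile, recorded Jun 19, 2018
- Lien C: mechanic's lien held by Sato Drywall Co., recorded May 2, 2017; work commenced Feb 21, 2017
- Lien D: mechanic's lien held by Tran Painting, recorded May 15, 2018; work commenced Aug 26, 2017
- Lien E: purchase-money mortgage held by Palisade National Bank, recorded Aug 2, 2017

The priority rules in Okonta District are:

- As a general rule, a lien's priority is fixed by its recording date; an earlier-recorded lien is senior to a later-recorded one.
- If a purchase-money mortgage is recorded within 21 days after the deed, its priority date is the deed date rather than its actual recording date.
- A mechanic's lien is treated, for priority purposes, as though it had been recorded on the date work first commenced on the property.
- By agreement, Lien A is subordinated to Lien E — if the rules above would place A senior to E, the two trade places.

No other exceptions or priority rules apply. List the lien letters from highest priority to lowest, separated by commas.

First, effective dates: C's effective date is Feb 21, 2017, when work began; D is treated as recorded Aug 26, 2017, the work-commencement date; E was recorded 208 days after the deed — beyond 21 days — so no relation-back applies.
Ordering by effective date: C (Feb 21, 2017), A (Apr 11, 2017), E (Aug 2, 2017), D (Aug 26, 2017), B (Jun 19, 2018).
A would otherwise be senior to E, so under the subordination agreement A and E exchange positions.

C, E, A, D, B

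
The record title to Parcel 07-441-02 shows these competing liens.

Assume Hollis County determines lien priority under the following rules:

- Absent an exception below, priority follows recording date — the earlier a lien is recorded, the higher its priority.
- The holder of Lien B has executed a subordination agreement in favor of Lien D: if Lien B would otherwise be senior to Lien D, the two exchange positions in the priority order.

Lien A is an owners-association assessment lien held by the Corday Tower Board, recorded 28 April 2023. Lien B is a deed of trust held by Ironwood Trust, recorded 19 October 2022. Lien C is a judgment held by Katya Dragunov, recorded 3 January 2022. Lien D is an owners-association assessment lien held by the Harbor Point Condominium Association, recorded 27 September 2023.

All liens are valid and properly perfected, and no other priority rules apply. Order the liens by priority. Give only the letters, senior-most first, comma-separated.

By effective date, earliest first: C (3 January 2022), B (19 October 2022), A (28 April 2023), D (27 September 2023).
The subordination applies — B was senior to D — so B and D swap.

C, D, A, B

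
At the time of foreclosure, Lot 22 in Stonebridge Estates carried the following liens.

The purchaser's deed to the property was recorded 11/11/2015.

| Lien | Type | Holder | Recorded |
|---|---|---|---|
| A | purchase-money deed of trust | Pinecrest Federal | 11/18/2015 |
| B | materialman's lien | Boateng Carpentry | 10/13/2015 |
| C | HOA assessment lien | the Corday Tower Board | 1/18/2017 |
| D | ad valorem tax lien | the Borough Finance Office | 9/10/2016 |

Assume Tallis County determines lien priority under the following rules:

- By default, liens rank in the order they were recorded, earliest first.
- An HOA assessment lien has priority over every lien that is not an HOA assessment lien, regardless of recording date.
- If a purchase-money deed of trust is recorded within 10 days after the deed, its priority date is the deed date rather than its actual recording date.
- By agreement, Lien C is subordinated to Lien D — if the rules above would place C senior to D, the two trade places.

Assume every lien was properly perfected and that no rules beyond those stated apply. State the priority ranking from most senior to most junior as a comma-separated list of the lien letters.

Adjusting effective dates: A was recorded within the 10-day window, so its effective date is the deed date 11/11/2015.
As an HOA assessment lien, C is senior to every other lien.
Among the remaining liens, by effective date: B (10/13/2015), A (11/11/2015), D (9/10/2016).
The subordination applies — C was senior to D — so C and D swap.

D, B, A, C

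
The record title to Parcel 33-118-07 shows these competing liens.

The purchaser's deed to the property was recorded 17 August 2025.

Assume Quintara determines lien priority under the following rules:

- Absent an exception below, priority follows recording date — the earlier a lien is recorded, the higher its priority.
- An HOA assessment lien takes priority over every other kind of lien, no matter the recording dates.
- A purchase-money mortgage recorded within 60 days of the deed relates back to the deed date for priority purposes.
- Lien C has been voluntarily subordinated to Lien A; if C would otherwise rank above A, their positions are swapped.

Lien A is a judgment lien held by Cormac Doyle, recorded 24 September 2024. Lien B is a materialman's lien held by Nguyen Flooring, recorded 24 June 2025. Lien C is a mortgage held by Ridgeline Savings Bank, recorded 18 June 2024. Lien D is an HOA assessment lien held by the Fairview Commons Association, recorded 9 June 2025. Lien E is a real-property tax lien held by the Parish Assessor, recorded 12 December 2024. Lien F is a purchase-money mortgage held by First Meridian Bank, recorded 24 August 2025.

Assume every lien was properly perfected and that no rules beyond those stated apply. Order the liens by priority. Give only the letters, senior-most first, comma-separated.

D, A, C, E, B, F

Effective dates after the stated exceptions: F was recorded within the 60-day window, so its effective date is the deed date 17 August 2025.
As an HOA assessment lien, D is senior to every other lien.
Remaining liens by effective date: C (18 June 2024), A (24 September 2024), E (12 December 2024), B (24 June 2025), F (17 August 2025).
Because C would otherwise rank above A, the subordination swaps them.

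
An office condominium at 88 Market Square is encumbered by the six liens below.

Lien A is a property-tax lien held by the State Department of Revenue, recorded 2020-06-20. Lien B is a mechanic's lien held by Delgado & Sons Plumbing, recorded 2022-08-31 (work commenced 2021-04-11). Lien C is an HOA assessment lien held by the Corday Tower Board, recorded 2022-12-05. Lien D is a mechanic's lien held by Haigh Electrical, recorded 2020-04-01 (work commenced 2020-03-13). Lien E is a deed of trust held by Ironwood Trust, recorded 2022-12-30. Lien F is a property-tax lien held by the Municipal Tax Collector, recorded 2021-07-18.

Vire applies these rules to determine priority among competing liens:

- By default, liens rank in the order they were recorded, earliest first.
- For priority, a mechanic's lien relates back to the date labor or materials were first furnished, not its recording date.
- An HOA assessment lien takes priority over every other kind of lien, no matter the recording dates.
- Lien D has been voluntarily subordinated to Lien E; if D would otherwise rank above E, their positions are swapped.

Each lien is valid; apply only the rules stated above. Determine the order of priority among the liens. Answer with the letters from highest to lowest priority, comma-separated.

C, E, A, B, F, D

Adjusting effective dates: B's effective date is 2021-04-11, when work began; D's effective date is 2020-03-13, when work began.
C is an HOA assessment lien, so it outranks all other liens regardless of date.
Ordering the rest by effective date: D (2020-03-13), A (2020-06-20), B (2021-04-11), F (2021-07-18), E (2022-12-30).
D is senior to E before the subordination, so the two trade places.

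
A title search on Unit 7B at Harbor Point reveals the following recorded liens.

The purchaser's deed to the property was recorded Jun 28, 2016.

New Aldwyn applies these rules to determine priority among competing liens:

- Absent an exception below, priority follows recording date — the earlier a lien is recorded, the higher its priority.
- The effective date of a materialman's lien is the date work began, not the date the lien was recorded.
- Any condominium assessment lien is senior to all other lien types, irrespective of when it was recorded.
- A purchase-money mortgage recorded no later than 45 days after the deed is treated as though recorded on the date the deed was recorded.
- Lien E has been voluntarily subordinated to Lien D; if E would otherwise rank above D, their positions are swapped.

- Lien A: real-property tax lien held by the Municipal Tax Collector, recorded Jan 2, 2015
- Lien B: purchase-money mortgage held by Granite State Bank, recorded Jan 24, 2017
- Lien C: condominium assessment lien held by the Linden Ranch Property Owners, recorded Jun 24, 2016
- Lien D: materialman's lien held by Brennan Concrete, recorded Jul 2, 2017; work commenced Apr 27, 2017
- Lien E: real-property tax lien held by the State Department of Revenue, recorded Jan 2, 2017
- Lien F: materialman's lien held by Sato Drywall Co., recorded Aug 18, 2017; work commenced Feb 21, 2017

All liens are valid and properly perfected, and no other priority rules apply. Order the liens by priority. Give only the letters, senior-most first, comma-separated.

C, A, D, B, F, E

Effective dates after the stated exceptions: B was recorded 210 days after the deed, outside the 45-day window, so it keeps its recording date; D relates back to Apr 27, 2017 (work commenced); F is treated as recorded Feb 21, 2017, the work-commencement date.
As a condominium assessment lien, C is senior to every other lien.
Among the remaining liens, by effective date: A (Jan 2, 2015), E (Jan 2, 2017), B (Jan 24, 2017), F (Feb 21, 2017), D (Apr 27, 2017).
E is senior to D before the subordination, so the two trade places.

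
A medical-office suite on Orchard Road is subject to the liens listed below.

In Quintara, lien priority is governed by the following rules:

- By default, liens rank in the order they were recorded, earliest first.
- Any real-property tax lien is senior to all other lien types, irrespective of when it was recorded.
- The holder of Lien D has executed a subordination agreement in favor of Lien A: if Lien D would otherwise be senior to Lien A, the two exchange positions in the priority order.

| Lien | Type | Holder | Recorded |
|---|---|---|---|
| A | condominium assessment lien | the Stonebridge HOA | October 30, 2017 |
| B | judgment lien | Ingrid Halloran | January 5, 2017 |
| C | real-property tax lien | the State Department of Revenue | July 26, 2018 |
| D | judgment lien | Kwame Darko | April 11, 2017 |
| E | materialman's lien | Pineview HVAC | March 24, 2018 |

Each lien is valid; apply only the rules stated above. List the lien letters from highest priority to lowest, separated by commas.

C, as a real-property tax lien, has superpriority and ranks first.
Among the remaining liens, by effective date: B (January 5, 2017), D (April 11, 2017), A (October 30, 2017), E (March 24, 2018).
The subordination applies — D was senior to A — so D and A swap.

C, B, A, D, E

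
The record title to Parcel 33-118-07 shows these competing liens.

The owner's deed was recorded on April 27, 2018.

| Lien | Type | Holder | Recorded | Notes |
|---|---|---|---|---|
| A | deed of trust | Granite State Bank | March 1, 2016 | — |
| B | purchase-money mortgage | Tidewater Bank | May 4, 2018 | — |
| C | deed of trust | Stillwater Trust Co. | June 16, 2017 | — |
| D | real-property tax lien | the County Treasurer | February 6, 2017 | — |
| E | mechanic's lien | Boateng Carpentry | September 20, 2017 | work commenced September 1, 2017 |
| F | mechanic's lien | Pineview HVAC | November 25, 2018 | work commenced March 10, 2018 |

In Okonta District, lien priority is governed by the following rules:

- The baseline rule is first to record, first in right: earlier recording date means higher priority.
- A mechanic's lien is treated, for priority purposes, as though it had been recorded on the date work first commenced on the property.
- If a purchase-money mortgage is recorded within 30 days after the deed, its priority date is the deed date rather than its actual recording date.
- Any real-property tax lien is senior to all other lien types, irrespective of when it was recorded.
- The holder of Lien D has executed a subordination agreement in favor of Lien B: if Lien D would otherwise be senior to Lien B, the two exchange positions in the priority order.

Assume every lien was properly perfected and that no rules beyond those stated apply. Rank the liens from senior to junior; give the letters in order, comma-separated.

Effective dates after the stated exceptions: B was recorded within the 30-day window, so its effective date is the deed date April 27, 2018; E relates back to September 1, 2017 (work commenced); F is treated as recorded March 10, 2018, the work-commencement date.
D is a real-property tax lien, so it outranks all other liens regardless of date.
Among the remaining liens, by effective date: A (March 1, 2016), C (June 16, 2017), E (September 1, 2017), F (March 10, 2018), B (April 27, 2018).
D is senior to B before the subordination, so the two trade places.

B, A, C, E, F, D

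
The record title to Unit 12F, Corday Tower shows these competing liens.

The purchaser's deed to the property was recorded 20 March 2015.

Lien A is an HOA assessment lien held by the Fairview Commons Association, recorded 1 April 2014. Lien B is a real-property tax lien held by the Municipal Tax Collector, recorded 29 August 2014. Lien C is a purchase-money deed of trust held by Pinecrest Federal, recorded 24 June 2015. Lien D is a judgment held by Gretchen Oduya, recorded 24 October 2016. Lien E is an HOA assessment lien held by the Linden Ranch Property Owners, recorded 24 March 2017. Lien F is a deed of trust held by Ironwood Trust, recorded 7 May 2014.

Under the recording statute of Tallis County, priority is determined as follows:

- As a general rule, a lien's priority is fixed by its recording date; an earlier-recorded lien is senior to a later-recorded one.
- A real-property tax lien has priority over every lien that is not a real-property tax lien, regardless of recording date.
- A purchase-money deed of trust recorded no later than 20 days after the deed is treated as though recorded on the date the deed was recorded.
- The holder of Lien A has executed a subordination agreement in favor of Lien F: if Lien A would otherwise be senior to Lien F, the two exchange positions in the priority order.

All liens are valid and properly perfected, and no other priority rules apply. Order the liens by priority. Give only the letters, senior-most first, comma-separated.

B, F, A, C, D, E

Effective dates after the stated exceptions: C was recorded 96 days after the deed, outside the 20-day window, so it keeps its recording date.
B, as a real-property tax lien, has superpriority and ranks first.
The other liens, earliest effective date first: A (1 April 2014), F (7 May 2014), C (24 June 2015), D (24 October 2016), E (24 March 2017).
The subordination applies — A was senior to F — so A and F swap.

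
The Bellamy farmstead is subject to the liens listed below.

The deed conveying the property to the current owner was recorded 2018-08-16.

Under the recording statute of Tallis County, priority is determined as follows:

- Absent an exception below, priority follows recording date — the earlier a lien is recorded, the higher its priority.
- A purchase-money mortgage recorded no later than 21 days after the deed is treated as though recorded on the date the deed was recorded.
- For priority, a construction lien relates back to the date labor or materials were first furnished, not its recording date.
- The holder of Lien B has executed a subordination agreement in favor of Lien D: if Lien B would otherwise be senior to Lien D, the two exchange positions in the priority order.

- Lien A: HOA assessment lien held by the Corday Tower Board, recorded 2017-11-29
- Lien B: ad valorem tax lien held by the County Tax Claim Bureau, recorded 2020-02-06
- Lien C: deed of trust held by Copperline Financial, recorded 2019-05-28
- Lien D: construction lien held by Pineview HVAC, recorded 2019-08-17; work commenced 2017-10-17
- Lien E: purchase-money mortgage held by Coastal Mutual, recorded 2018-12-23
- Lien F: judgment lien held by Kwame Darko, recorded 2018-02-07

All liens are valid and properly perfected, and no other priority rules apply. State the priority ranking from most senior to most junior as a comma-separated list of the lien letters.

Effective dates after the stated exceptions: D is treated as recorded 2017-10-17, the work-commencement date; E missed the 21-day window (129 days after the deed), so its recording date stands.
Ordering by effective date: D (2017-10-17), A (2017-11-29), F (2018-02-07), E (2018-12-23), C (2019-05-28), B (2020-02-06).
Since B is not senior to D, the subordination leaves the order unchanged.

D, A, F, E, C, B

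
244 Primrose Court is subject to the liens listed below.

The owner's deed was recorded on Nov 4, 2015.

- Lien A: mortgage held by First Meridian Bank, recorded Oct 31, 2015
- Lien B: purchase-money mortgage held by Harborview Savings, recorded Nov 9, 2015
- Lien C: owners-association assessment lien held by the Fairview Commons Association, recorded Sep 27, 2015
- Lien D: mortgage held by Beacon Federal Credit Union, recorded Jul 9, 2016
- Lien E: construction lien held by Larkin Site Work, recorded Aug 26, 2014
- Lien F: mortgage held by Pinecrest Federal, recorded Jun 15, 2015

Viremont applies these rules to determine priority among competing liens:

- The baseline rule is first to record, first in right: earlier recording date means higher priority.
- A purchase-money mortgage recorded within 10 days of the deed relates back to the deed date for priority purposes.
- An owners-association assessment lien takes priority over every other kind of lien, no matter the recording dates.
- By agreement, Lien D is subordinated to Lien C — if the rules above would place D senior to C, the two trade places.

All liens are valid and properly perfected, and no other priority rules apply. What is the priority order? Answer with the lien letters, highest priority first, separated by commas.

Effective dates: B was recorded within the 10-day window, so its effective date is the deed date Nov 4, 2015.
C, as an owners-association assessment lien, has superpriority and ranks first.
The other liens, earliest effective date first: E (Aug 26, 2014), F (Jun 15, 2015), A (Oct 31, 2015), B (Nov 4, 2015), D (Jul 9, 2016).
Since D is not senior to C, the subordination leaves the order unchanged.

C, E, F, A, B, D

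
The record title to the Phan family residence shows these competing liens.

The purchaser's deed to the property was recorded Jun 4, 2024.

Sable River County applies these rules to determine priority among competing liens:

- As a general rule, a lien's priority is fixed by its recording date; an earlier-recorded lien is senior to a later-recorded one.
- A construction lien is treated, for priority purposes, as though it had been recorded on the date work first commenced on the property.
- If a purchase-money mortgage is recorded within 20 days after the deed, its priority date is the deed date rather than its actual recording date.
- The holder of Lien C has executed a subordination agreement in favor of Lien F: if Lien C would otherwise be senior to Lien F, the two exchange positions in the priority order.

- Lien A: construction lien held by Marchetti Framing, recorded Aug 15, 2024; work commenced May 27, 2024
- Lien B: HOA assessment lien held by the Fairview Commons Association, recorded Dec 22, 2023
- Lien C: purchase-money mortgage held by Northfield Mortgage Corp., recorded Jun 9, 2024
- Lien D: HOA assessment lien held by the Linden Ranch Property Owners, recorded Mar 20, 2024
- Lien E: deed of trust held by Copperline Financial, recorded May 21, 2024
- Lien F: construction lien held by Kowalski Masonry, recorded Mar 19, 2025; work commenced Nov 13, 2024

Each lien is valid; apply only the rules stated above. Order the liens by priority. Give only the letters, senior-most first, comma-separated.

B, D, E, A, F, C

Effective dates: A's effective date is May 27, 2024, when work began; C was recorded within the 20-day window, so its effective date is the deed date Jun 4, 2024; F is treated as recorded Nov 13, 2024, the work-commencement date.
Ordering by effective date: B (Dec 22, 2023), D (Mar 20, 2024), E (May 21, 2024), A (May 27, 2024), C (Jun 4, 2024), F (Nov 13, 2024).
C is senior to F before the subordination, so the two trade places.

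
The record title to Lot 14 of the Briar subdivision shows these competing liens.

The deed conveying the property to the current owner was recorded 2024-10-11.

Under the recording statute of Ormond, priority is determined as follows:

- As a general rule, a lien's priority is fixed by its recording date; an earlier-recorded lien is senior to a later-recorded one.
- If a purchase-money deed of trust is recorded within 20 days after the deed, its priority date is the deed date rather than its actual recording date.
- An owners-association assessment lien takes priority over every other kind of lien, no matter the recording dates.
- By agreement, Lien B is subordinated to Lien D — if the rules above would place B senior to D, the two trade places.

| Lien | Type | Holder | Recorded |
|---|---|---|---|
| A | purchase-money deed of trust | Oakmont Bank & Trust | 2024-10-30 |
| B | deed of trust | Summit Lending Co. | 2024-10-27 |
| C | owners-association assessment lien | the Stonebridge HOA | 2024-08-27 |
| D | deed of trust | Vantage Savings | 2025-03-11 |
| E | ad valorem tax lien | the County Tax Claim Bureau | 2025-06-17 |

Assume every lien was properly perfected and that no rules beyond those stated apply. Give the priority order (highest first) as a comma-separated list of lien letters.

C, A, D, B, E

Effective dates after the stated exceptions: A was recorded within the 20-day window, so its effective date is the deed date 2024-10-11.
C, as an owners-association assessment lien, has superpriority and ranks first.
The other liens, earliest effective date first: A (2024-10-11), B (2024-10-27), D (2025-03-11), E (2025-06-17).
B would otherwise be senior to D, so under the subordination agreement B and D exchange positions.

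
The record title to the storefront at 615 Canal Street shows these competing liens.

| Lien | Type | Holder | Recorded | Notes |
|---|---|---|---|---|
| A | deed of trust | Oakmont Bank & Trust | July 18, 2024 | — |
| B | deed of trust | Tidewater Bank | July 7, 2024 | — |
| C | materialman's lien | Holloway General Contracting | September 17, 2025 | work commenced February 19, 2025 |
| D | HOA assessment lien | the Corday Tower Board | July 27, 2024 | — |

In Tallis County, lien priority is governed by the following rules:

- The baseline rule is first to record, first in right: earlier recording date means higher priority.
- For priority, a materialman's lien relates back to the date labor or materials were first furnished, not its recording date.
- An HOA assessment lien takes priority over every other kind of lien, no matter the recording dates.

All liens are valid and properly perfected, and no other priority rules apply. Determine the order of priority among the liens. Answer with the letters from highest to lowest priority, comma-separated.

D, B, A, C

First, effective dates: C relates back to February 19, 2025 (work commenced).
As an HOA assessment lien, D is senior to every other lien.
Remaining liens by effective date: B (July 7, 2024), A (July 18, 2024), C (February 19, 2025).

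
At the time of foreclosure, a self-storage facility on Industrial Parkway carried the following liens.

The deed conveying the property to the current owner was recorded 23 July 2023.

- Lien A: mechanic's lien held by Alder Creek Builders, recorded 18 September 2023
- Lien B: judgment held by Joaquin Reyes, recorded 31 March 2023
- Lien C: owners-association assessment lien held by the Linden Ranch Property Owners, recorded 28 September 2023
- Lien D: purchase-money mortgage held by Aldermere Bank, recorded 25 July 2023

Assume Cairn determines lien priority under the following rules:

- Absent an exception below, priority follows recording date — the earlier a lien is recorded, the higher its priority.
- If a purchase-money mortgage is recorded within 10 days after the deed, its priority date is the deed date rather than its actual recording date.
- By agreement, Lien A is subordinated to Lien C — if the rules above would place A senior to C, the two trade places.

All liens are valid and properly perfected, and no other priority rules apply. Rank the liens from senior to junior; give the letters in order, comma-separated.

B, D, C, A

Adjusting effective dates: D was recorded within the 10-day window, so its effective date is the deed date 23 July 2023.
By effective date: B (31 March 2023), D (23 July 2023), A (18 September 2023), C (28 September 2023).
The subordination applies — A was senior to C — so A and C swap.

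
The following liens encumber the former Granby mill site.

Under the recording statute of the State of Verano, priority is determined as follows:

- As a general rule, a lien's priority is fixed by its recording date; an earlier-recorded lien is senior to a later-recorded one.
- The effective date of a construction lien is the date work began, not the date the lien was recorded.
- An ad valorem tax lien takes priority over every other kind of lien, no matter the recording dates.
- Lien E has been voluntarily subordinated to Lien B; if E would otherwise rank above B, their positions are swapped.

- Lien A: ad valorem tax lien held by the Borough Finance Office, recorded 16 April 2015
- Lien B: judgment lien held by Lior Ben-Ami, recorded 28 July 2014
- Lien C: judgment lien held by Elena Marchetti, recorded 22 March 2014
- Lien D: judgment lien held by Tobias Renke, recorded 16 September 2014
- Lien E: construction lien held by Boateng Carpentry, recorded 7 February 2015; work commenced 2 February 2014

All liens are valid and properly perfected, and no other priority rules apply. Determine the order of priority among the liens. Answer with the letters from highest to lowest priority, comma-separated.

Adjusting effective dates: E's effective date is 2 February 2014, when work began.
A is an ad valorem tax lien and takes priority over every other lien.
Ordering the rest by effective date: E (2 February 2014), C (22 March 2014), B (28 July 2014), D (16 September 2014).
E is senior to B before the subordination, so the two trade places.

A, B, C, E, D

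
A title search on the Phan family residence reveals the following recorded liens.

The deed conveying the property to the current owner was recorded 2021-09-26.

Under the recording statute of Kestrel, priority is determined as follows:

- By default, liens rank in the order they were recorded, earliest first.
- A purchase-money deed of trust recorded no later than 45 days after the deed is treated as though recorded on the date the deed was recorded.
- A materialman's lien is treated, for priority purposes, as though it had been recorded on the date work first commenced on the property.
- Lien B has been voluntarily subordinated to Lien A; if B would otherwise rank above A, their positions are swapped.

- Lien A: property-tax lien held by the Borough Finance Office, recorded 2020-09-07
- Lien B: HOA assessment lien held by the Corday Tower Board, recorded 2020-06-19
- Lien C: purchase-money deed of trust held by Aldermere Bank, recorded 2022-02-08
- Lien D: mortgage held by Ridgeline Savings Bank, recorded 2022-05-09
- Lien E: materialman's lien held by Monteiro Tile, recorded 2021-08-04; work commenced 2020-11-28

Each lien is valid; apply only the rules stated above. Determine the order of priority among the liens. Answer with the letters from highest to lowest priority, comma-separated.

Adjusting effective dates: C was recorded 135 days after the deed — beyond 45 days — so no relation-back applies; E's effective date is 2020-11-28, when work began.
By effective date, earliest first: B (2020-06-19), A (2020-09-07), E (2020-11-28), C (2022-02-08), D (2022-05-09).
Because B would otherwise rank above A, the subordination swaps them.

A, B, E, C, D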